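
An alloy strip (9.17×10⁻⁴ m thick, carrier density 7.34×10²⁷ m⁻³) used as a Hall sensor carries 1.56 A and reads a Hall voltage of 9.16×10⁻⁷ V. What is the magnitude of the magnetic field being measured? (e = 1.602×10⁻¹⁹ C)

B ≈ 0.633 T

From V_H = IB/(n e t), B = V_H n e t / I.
B = (9.16×10⁻⁷)(7.34×10²⁷)(1.602×10⁻¹⁹)(9.17×10⁻⁴)/1.56 ≈ 0.633 T.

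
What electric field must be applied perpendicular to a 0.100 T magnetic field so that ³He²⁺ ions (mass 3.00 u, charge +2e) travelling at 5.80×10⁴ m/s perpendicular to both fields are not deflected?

For straight-line motion qE = qvB, so E = vB.
E = 5.80×10⁴ × 0.100 = 5800 V/m.

E = 5800 V/m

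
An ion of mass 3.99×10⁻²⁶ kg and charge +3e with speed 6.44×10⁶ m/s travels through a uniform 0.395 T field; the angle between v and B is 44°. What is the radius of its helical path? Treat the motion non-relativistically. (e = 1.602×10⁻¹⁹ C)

v⊥ = v sinθ = 6.44×10⁶·sin44° ≈ 4.474×10⁶ m/s.
r = m v⊥/(|q|B) = (3.99×10⁻²⁶)(4.474×10⁶)/((4.806×10⁻¹⁹)(0.395)) ≈ 0.940 m.

r ≈ 0.940 m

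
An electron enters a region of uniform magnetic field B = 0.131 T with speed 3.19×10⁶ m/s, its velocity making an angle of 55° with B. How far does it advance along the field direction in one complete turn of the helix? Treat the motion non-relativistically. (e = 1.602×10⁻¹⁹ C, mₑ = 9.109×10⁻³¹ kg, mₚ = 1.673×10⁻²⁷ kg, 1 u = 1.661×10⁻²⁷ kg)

v∥ = v cosθ = 3.19×10⁶·cos55° ≈ 1.830×10⁶ m/s.
T = 2πm/(|q|B) = 2π(9.109×10⁻³¹)/((1.602×10⁻¹⁹)(0.131)) ≈ 2.727×10⁻¹⁰ s.
pitch = v∥ T = (1.830×10⁶)(2.727×10⁻¹⁰) ≈ 4.99×10⁻⁴ m.

p ≈ 4.99×10⁻⁴ m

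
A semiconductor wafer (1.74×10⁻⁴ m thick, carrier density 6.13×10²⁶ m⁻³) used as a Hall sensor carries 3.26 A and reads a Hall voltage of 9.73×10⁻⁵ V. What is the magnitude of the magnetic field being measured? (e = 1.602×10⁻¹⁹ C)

From V_H = IB/(n e t), B = V_H n e t / I.
B = (9.73×10⁻⁵)(6.13×10²⁶)(1.602×10⁻¹⁹)(1.74×10⁻⁴)/3.26 ≈ 0.510 T.

B ≈ 0.510 T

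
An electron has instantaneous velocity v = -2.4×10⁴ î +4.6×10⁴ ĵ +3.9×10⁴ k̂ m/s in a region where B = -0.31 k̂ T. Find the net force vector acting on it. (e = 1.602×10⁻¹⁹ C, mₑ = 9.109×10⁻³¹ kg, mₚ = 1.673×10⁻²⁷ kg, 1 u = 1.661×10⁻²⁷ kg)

v×B = (-1.43×10⁴, -7440, 0) N/C.
F = q v×B = (−1.602×10⁻¹⁹ C)·(-1.43×10⁴, -7440, 0) = (2.28×10⁻¹⁵, 1.19×10⁻¹⁵, 0) N.

F ≈ (2.28×10⁻¹⁵, 1.19×10⁻¹⁵, 0) N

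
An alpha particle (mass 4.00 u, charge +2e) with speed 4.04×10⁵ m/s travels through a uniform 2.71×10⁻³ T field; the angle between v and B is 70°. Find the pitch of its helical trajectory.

p ≈ 6.64 m

v∥ = v cosθ = 4.04×10⁵·cos70° ≈ 1.382×10⁵ m/s.
T = 2πm/(|q|B) = 2π(6.644×10⁻²⁷)/((3.204×10⁻¹⁹)(2.71×10⁻³)) ≈ 4.808×10⁻⁵ s.
pitch = v∥ T = (1.382×10⁵)(4.808×10⁻⁵) ≈ 6.64 m.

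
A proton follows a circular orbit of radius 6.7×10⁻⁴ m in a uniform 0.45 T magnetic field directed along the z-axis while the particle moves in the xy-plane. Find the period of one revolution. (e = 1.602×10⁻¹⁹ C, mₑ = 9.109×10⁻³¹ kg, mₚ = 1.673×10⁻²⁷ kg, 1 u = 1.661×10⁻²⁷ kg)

T ≈ 1.5×10⁻⁷ s

The cyclotron period depends only on m, q, B: T = 2πm/(|q|B).
T = 2π(1.673×10⁻²⁷)/((1.602×10⁻¹⁹)(0.45)) ≈ 1.5×10⁻⁷ s.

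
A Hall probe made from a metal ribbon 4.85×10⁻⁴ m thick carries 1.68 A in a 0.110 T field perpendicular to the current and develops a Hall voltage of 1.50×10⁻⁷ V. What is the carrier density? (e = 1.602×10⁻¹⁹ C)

n ≈ 1.59×10²⁸ m⁻³

From V_H = IB/(n e t), n = IB/(V_H e t).
n = (1.68)(0.110)/((1.50×10⁻⁷)(1.602×10⁻¹⁹)(4.85×10⁻⁴)) ≈ 1.59×10²⁸ m⁻³.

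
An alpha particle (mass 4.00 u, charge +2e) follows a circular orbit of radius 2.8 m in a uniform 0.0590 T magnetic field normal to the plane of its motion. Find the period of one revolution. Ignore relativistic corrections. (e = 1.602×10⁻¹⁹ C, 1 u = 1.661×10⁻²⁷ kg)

T ≈ 2.21×10⁻⁶ s

The cyclotron period depends only on m, q, B: T = 2πm/(|q|B).
T = 2π(6.644×10⁻²⁷)/((3.204×10⁻¹⁹)(0.0590)) ≈ 2.21×10⁻⁶ s.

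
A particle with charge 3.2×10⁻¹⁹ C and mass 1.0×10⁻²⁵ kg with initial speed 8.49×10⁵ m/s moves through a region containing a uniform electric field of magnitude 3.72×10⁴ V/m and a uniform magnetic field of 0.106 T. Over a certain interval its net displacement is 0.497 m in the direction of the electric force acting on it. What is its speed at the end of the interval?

B does no work; ΔKE = |q|E d.
½mv_f² = ½mv₀² + |q|Ed = ½(1.0×10⁻²⁵)(8.49×10⁵)² + (3.2×10⁻¹⁹)(3.72×10⁴)(0.497) ≈ 3.604×10⁻¹⁴ J + 5.916×10⁻¹⁵ J ≈ 4.196×10⁻¹⁴ J.
v_f = √(2·4.196×10⁻¹⁴/1.0×10⁻²⁵) ≈ 9.16×10⁵ m/s.

v_f ≈ 9.16×10⁵ m/s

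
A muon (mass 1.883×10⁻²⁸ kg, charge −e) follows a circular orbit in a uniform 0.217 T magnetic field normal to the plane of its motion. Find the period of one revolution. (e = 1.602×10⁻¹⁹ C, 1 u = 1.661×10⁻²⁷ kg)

T ≈ 3.40×10⁻⁸ s

The cyclotron period depends only on m, q, B: T = 2πm/(|q|B).
T = 2π(1.883×10⁻²⁸)/((1.602×10⁻¹⁹)(0.217)) ≈ 3.40×10⁻⁸ s.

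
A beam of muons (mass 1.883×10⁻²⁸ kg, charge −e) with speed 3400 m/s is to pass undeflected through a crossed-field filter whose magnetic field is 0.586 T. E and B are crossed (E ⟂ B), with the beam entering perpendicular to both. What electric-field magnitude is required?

For straight-line motion qE = qvB, so E = vB.
E = 3400 × 0.586 = 1990 V/m.

E = 1990 V/m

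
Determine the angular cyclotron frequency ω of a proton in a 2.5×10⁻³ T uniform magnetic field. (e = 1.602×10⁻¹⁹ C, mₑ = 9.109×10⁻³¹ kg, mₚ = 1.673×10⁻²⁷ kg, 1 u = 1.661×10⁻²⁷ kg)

ω = |q|B/m.
ω = (1.602×10⁻¹⁹)(2.5×10⁻³)/1.673×10⁻²⁷ ≈ 2.4×10⁵ rad/s.

ω ≈ 2.4×10⁵ rad/s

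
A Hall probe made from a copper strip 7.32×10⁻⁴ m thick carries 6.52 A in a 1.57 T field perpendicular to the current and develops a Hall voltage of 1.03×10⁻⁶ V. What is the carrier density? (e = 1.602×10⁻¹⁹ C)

From V_H = IB/(n e t), n = IB/(V_H e t).
n = (6.52)(1.57)/((1.03×10⁻⁶)(1.602×10⁻¹⁹)(7.32×10⁻⁴)) ≈ 8.47×10²⁸ m⁻³.

n ≈ 8.47×10²⁸ m⁻³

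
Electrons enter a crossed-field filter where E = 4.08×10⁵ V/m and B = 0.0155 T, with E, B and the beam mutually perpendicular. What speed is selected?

Straight-line motion ⇒ electric and magnetic forces cancel, so E = vB.
v = E/B = 4.08×10⁵/0.0155 = 2.63×10⁷ m/s.

v = 2.63×10⁷ m/s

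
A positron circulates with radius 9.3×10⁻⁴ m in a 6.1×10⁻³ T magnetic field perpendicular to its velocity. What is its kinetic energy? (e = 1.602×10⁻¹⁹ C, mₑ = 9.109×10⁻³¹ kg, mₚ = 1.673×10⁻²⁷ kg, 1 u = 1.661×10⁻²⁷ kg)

v = |q|Br/m, then KE = ½mv² = (qBr)²/(2m).
v = (1.602×10⁻¹⁹)(6.1×10⁻³)(9.3×10⁻⁴)/9.109×10⁻³¹ ≈ 9.977×10⁵ m/s.
KE = ½(9.109×10⁻³¹)(9.977×10⁵)² ≈ 4.5×10⁻¹⁹ J = 2.8 eV.

KE ≈ 2.8 eV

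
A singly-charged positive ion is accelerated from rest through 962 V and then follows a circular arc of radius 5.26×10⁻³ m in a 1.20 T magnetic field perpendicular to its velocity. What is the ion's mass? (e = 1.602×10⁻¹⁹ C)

Combine |q|V = ½mv² and r = mv/(|q|B): eliminate v to get m = qB²r²/(2V).
m = (1.602×10⁻¹⁹)(1.20)²(5.26×10⁻³)²/(2·962) ≈ 3.32×10⁻²⁷ kg.

m ≈ 3.32×10⁻²⁷ kg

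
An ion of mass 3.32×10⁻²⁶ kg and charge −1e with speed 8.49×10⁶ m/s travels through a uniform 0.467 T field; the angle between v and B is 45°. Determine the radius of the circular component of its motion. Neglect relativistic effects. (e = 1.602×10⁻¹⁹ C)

v⊥ = v sinθ = 8.49×10⁶·sin45° ≈ 6.003×10⁶ m/s.
r = m v⊥/(|q|B) = (3.32×10⁻²⁶)(6.003×10⁶)/((1.602×10⁻¹⁹)(0.467)) ≈ 2.66 m.

r ≈ 2.66 m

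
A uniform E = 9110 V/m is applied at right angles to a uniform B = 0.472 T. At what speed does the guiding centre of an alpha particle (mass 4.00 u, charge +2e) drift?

v_d ≈ 1.93×10⁴ m/s

The E×B drift speed is v_d = E/B.
v_d = 9110/0.472 = 1.93×10⁴ m/s.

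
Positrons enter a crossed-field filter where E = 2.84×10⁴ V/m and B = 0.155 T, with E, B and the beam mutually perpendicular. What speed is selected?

Straight-line motion ⇒ electric and magnetic forces cancel, so E = vB.
v = E/B = 2.84×10⁴/0.155 = 1.83×10⁵ m/s.

v = 1.83×10⁵ m/s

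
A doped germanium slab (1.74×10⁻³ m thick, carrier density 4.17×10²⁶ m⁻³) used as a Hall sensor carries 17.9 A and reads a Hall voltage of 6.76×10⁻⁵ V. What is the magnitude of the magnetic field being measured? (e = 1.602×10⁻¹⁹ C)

B ≈ 0.439 T

From V_H = IB/(n e t), B = V_H n e t / I.
B = (6.76×10⁻⁵)(4.17×10²⁶)(1.602×10⁻¹⁹)(1.74×10⁻³)/17.9 ≈ 0.439 T.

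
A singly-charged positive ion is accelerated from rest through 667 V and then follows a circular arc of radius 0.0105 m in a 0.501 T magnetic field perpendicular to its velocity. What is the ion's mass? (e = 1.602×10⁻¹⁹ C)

Combine |q|V = ½mv² and r = mv/(|q|B): eliminate v to get m = qB²r²/(2V).
m = (1.602×10⁻¹⁹)(0.501)²(0.0105)²/(2·667) ≈ 3.32×10⁻²⁷ kg.

m ≈ 3.32×10⁻²⁷ kg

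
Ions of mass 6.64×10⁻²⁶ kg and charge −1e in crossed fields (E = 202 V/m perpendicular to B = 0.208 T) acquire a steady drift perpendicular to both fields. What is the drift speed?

v_d ≈ 971 m/s

The steady drift has the magnetic force balancing the electric force, so v_d = E/B.
v_d = 202/0.208 = 971 m/s.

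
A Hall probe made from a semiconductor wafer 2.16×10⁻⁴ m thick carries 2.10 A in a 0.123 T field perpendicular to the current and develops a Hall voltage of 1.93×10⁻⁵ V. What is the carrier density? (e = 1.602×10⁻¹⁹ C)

n ≈ 3.87×10²⁶ m⁻³

From V_H = IB/(n e t), n = IB/(V_H e t).
n = (2.10)(0.123)/((1.93×10⁻⁵)(1.602×10⁻¹⁹)(2.16×10⁻⁴)) ≈ 3.87×10²⁶ m⁻³.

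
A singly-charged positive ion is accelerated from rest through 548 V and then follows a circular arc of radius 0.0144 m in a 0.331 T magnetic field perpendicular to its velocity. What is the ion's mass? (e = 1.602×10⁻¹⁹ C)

m ≈ 3.32×10⁻²⁷ kg

Combine |q|V = ½mv² and r = mv/(|q|B): eliminate v to get m = qB²r²/(2V).
m = (1.602×10⁻¹⁹)(0.331)²(0.0144)²/(2·548) ≈ 3.32×10⁻²⁷ kg.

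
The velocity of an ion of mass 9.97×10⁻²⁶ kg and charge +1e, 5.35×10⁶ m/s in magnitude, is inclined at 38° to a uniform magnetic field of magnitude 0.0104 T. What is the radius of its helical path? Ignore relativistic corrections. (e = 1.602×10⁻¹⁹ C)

v⊥ = v sinθ = 5.35×10⁶·sin38° ≈ 3.294×10⁶ m/s.
r = m v⊥/(|q|B) = (9.97×10⁻²⁶)(3.294×10⁶)/((1.602×10⁻¹⁹)(0.0104)) ≈ 197 m.

r ≈ 197 m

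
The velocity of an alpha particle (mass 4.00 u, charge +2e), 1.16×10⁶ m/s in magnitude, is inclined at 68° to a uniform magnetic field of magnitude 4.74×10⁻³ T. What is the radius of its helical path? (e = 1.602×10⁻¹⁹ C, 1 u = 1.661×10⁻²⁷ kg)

r ≈ 4.71 m

v⊥ = v sinθ = 1.16×10⁶·sin68° ≈ 1.076×10⁶ m/s.
r = m v⊥/(|q|B) = (6.644×10⁻²⁷)(1.076×10⁶)/((3.204×10⁻¹⁹)(4.74×10⁻³)) ≈ 4.71 m.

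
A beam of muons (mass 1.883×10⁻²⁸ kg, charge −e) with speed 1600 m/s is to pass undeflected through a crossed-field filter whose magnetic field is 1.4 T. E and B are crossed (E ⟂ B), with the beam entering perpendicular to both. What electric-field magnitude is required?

For straight-line motion qE = qvB, so E = vB.
E = 1600 × 1.4 = 2200 V/m.

E = 2200 V/m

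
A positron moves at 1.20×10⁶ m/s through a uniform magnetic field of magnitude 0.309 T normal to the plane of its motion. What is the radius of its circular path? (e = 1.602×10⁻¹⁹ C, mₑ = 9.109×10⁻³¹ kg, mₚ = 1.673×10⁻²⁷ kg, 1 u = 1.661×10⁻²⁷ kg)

The magnetic force provides the centripetal force: |q|vB = mv²/r.
r = mv/(|q|B) = (9.109×10⁻³¹)(1.20×10⁶)/((1.602×10⁻¹⁹)(0.309)) ≈ 2.21×10⁻⁵ m.

r ≈ 2.21×10⁻⁵ m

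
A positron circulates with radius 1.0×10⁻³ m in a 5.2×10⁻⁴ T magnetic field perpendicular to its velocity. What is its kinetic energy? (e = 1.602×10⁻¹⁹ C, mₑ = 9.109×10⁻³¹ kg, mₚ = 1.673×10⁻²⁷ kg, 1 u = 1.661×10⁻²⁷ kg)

KE ≈ 3.8×10⁻²¹ J

v = |q|Br/m, then KE = ½mv² = (qBr)²/(2m).
v = (1.602×10⁻¹⁹)(5.2×10⁻⁴)(1.0×10⁻³)/9.109×10⁻³¹ ≈ 9.145×10⁴ m/s.
KE = ½(9.109×10⁻³¹)(9.145×10⁴)² ≈ 3.8×10⁻²¹ J.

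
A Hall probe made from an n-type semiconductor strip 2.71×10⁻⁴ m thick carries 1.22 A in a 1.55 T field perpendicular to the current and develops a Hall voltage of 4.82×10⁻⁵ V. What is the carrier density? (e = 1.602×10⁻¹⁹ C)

From V_H = IB/(n e t), n = IB/(V_H e t).
n = (1.22)(1.55)/((4.82×10⁻⁵)(1.602×10⁻¹⁹)(2.71×10⁻⁴)) ≈ 9.04×10²⁶ m⁻³.

n ≈ 9.04×10²⁶ m⁻³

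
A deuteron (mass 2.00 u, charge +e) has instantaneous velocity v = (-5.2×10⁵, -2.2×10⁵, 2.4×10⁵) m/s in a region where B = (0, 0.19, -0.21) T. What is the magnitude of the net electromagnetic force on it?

|F| ≈ 2.36×10⁻¹⁴ N

v×B = (600, -1.09×10⁵, -9.88×10⁴) N/C.
F = q v×B = (1.602×10⁻¹⁹ C)·(600, -1.09×10⁵, -9.88×10⁴) = (9.61×10⁻¹⁷, -1.75×10⁻¹⁴, -1.58×10⁻¹⁴) N.
|F| = 2.36×10⁻¹⁴ N.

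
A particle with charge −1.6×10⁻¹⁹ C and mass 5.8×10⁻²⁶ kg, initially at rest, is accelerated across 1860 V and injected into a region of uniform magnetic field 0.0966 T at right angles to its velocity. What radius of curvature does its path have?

r ≈ 0.380 m

Acceleration: |q|V = ½mv² ⇒ v = √(2|q|V/m) = √(2·1.6×10⁻¹⁹·1860/5.8×10⁻²⁶) ≈ 1.013×10⁵ m/s.
In the field: r = mv/(|q|B) = (5.8×10⁻²⁶)(1.013×10⁵)/((1.6×10⁻¹⁹)(0.0966)) ≈ 0.380 m.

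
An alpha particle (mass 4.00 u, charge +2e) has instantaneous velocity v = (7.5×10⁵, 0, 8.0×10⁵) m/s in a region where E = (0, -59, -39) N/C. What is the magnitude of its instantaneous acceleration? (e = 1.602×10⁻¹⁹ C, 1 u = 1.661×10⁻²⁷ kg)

Only an electric field acts, so F = qE = (3.204×10⁻¹⁹ C)·(0, -59.0, -39.0) = (0, -1.89×10⁻¹⁷, -1.25×10⁻¹⁷) N.
|a| = |F|/m = 2.266×10⁻¹⁷/6.644×10⁻²⁷ ≈ 3.41×10⁹ m/s².

|a| ≈ 3.41×10⁹ m/s²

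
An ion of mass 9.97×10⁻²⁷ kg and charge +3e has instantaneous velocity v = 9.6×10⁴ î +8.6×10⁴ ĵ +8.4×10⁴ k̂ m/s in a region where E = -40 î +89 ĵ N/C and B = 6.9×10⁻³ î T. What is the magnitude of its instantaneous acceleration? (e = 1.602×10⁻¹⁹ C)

|a| ≈ 4.31×10¹⁰ m/s²

v×B = (0, 580, -593) N/C.
E + v×B = (-40.0, 669, -593) N/C.
F = q(E + v×B) = (4.806×10⁻¹⁹ C)·(-40.0, 669, -593) = (-1.92×10⁻¹⁷, 3.21×10⁻¹⁶, -2.85×10⁻¹⁶) N.
|a| = |F|/m = 4.301×10⁻¹⁶/9.97×10⁻²⁷ ≈ 4.31×10¹⁰ m/s².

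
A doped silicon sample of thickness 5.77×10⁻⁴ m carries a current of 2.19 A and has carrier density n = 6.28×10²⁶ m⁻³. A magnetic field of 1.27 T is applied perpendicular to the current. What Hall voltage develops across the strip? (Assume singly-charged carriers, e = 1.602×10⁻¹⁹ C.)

V_H = IB/(n e t).
V_H = (2.19)(1.27)/((6.28×10²⁶)(1.602×10⁻¹⁹)(5.77×10⁻⁴)) ≈ 4.79×10⁻⁵ V.

V_H ≈ 4.79×10⁻⁵ V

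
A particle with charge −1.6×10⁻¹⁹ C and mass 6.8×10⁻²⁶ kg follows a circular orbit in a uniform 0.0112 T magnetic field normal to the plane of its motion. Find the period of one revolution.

T ≈ 2.38×10⁻⁴ s

The cyclotron period depends only on m, q, B: T = 2πm/(|q|B).
T = 2π(6.8×10⁻²⁶)/((1.6×10⁻¹⁹)(0.0112)) ≈ 2.38×10⁻⁴ s.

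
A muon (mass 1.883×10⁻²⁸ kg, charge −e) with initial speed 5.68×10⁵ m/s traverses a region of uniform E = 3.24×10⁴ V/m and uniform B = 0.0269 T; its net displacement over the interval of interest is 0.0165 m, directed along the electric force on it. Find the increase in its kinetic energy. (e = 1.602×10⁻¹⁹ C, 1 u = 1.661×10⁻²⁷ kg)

The magnetic force is always ⟂ v and does no work; only the electric force changes KE.
ΔKE = F_E · d = |q|E d = (1.602×10⁻¹⁹)(3.24×10⁴)(0.0165) ≈ 8.56×10⁻¹⁷ J.

ΔKE ≈ 8.56×10⁻¹⁷ J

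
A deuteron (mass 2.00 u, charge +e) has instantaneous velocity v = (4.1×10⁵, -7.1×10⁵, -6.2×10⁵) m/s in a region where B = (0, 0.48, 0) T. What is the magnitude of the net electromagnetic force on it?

|F| ≈ 5.72×10⁻¹⁴ N

v×B = (2.98×10⁵, 0, 1.97×10⁵) N/C.
F = q v×B = (1.602×10⁻¹⁹ C)·(2.98×10⁵, 0, 1.97×10⁵) = (4.77×10⁻¹⁴, 0, 3.15×10⁻¹⁴) N.
|F| = 5.72×10⁻¹⁴ N.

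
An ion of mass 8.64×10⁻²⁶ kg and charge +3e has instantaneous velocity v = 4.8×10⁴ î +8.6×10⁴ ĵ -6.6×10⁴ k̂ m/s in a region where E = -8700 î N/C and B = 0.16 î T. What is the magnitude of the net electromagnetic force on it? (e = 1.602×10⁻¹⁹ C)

|F| ≈ 9.33×10⁻¹⁵ N

v×B = (0, -1.06×10⁴, -1.38×10⁴) N/C.
E + v×B = (-8700, -1.06×10⁴, -1.38×10⁴) N/C.
F = q(E + v×B) = (4.806×10⁻¹⁹ C)·(-8700, -1.06×10⁴, -1.38×10⁴) = (-4.18×10⁻¹⁵, -5.08×10⁻¹⁵, -6.61×10⁻¹⁵) N.
|F| = 9.33×10⁻¹⁵ N.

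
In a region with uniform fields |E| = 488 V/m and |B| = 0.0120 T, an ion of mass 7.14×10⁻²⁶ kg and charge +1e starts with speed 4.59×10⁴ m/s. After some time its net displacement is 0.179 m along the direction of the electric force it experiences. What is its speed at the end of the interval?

v_f ≈ 5.00×10⁴ m/s

B does no work; ΔKE = |q|E d.
½mv_f² = ½mv₀² + |q|Ed = ½(7.14×10⁻²⁶)(4.59×10⁴)² + (1.602×10⁻¹⁹)(488)(0.179) ≈ 7.521×10⁻¹⁷ J + 1.399×10⁻¹⁷ J ≈ 8.921×10⁻¹⁷ J.
v_f = √(2·8.921×10⁻¹⁷/7.14×10⁻²⁶) ≈ 5.00×10⁴ m/s.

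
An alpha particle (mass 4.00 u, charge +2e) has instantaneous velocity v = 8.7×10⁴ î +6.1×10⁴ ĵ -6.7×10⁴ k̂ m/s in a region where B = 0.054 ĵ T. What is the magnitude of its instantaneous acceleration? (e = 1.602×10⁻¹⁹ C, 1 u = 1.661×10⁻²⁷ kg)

|a| ≈ 2.86×10¹¹ m/s²

v×B = (3620, 0, 4700) N/C.
F = q v×B = (3.204×10⁻¹⁹ C)·(3620, 0, 4700) = (1.16×10⁻¹⁵, 0, 1.51×10⁻¹⁵) N.
|a| = |F|/m = 1.900×10⁻¹⁵/6.644×10⁻²⁷ ≈ 2.86×10¹¹ m/s².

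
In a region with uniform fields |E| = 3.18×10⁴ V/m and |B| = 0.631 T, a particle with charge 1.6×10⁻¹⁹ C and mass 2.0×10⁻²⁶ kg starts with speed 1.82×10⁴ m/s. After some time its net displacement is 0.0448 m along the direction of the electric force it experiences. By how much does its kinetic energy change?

The magnetic force is always ⟂ v and does no work; only the electric force changes KE.
ΔKE = F_E · d = |q|E d = (1.6×10⁻¹⁹)(3.18×10⁴)(0.0448) ≈ 2.28×10⁻¹⁶ J.

ΔKE ≈ 2.28×10⁻¹⁶ J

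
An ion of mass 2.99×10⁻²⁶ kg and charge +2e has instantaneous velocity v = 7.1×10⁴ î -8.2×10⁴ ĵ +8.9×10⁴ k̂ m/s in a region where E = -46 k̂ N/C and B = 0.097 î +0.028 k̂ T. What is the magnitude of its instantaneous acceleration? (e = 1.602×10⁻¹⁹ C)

v×B = (-2300, 6640, 7950) N/C.
E + v×B = (-2300, 6640, 7910) N/C.
F = q(E + v×B) = (3.204×10⁻¹⁹ C)·(-2300, 6640, 7910) = (-7.36×10⁻¹⁶, 2.13×10⁻¹⁵, 2.53×10⁻¹⁵) N.
|a| = |F|/m = 3.390×10⁻¹⁵/2.99×10⁻²⁶ ≈ 1.13×10¹¹ m/s².

|a| ≈ 1.13×10¹¹ m/s²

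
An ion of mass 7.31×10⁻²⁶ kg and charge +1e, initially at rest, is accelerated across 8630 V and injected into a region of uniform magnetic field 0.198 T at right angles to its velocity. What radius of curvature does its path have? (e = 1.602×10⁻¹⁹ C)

r ≈ 0.448 m

Acceleration: |q|V = ½mv² ⇒ v = √(2|q|V/m) = √(2·1.602×10⁻¹⁹·8630/7.31×10⁻²⁶) ≈ 1.945×10⁵ m/s.
In the field: r = mv/(|q|B) = (7.31×10⁻²⁶)(1.945×10⁵)/((1.602×10⁻¹⁹)(0.198)) ≈ 0.448 m.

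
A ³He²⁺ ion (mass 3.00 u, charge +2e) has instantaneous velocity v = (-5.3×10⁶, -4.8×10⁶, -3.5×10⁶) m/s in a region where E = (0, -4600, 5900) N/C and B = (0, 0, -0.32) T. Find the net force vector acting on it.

F ≈ (4.92×10⁻¹³, -5.45×10⁻¹³, 1.89×10⁻¹⁵) N

v×B = (1.54×10⁶, -1.70×10⁶, 0) N/C.
E + v×B = (1.54×10⁶, -1.70×10⁶, 5900) N/C.
F = q(E + v×B) = (3.204×10⁻¹⁹ C)·(1.54×10⁶, -1.70×10⁶, 5900) = (4.92×10⁻¹³, -5.45×10⁻¹³, 1.89×10⁻¹⁵) N.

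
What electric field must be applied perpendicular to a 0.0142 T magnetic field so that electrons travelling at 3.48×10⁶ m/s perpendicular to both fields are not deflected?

For straight-line motion qE = qvB, so E = vB.
E = 3.48×10⁶ × 0.0142 = 4.94×10⁴ V/m.

E = 4.94×10⁴ V/m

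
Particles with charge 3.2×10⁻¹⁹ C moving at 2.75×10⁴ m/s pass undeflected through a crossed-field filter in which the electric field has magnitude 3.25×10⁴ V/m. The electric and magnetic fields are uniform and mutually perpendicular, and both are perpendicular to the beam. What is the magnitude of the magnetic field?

B = 1.18 T

Balance of forces in the selector: qE = qvB ⇒ B = E/v.
B = 3.25×10⁴/2.75×10⁴ = 1.18 T.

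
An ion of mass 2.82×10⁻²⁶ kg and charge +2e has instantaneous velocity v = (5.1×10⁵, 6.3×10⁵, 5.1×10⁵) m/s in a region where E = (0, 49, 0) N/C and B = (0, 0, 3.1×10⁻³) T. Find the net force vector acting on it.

v×B = (1950, -1580, 0) N/C.
E + v×B = (1950, -1530, 0) N/C.
F = q(E + v×B) = (3.204×10⁻¹⁹ C)·(1950, -1530, 0) = (6.26×10⁻¹⁶, -4.91×10⁻¹⁶, 0) N.

F ≈ (6.26×10⁻¹⁶, -4.91×10⁻¹⁶, 0) N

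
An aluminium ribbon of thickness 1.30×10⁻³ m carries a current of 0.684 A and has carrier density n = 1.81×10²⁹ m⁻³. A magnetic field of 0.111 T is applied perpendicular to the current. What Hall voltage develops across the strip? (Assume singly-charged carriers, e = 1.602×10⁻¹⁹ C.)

V_H ≈ 2.01×10⁻⁹ V

V_H = IB/(n e t).
V_H = (0.684)(0.111)/((1.81×10²⁹)(1.602×10⁻¹⁹)(1.30×10⁻³)) ≈ 2.01×10⁻⁹ V.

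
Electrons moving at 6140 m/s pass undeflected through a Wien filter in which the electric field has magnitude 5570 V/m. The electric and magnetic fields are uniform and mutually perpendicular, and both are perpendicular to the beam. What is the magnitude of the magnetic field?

B = 0.907 T

Balance of forces in the selector: qE = qvB ⇒ B = E/v.
B = 5570/6140 = 0.907 T.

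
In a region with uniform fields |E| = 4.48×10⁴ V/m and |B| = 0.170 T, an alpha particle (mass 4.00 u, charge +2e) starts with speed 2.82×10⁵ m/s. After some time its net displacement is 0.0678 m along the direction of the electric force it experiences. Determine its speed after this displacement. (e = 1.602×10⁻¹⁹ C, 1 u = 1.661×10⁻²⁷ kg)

v_f ≈ 6.10×10⁵ m/s

B does no work; ΔKE = |q|E d.
½mv_f² = ½mv₀² + |q|Ed = ½(6.644×10⁻²⁷)(2.82×10⁵)² + (3.204×10⁻¹⁹)(4.48×10⁴)(0.0678) ≈ 2.642×10⁻¹⁶ J + 9.732×10⁻¹⁶ J ≈ 1.237×10⁻¹⁵ J.
v_f = √(2·1.237×10⁻¹⁵/6.644×10⁻²⁷) ≈ 6.10×10⁵ m/s.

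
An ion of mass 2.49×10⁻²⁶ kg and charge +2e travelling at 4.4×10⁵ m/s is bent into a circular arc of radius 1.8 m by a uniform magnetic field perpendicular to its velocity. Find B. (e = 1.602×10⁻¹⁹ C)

From |q|vB = mv²/r, B = mv/(|q|r).
B = (2.49×10⁻²⁶)(4.4×10⁵)/((3.204×10⁻¹⁹)(1.8)) ≈ 0.019 T.

B ≈ 0.019 T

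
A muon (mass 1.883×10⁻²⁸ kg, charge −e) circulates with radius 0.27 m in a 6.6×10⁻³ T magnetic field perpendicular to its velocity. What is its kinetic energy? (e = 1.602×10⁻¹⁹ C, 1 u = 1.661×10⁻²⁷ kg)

KE ≈ 1400 eV

v = |q|Br/m, then KE = ½mv² = (qBr)²/(2m).
v = (1.602×10⁻¹⁹)(6.6×10⁻³)(0.27)/1.883×10⁻²⁸ ≈ 1.516×10⁶ m/s.
KE = ½(1.883×10⁻²⁸)(1.516×10⁶)² ≈ 2.2×10⁻¹⁶ J = 1400 eV.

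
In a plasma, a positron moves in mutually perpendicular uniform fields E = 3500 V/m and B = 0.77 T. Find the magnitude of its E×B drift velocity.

v_d ≈ 4500 m/s

In crossed fields the guiding centre drifts at v_d = |E×B|/B² = E/B, independent of charge and mass.
v_d = 3500/0.77 = 4500 m/s.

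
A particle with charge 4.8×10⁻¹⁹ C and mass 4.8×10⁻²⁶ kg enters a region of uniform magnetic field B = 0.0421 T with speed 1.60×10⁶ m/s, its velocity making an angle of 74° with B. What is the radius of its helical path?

v⊥ = v sinθ = 1.60×10⁶·sin74° ≈ 1.538×10⁶ m/s.
r = m v⊥/(|q|B) = (4.8×10⁻²⁶)(1.538×10⁶)/((4.8×10⁻¹⁹)(0.0421)) ≈ 3.65 m.

r ≈ 3.65 m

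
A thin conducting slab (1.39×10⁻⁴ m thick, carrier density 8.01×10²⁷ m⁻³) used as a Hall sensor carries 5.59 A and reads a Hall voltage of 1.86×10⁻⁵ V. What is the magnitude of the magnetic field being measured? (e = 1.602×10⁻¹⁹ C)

From V_H = IB/(n e t), B = V_H n e t / I.
B = (1.86×10⁻⁵)(8.01×10²⁷)(1.602×10⁻¹⁹)(1.39×10⁻⁴)/5.59 ≈ 0.593 T.

B ≈ 0.593 T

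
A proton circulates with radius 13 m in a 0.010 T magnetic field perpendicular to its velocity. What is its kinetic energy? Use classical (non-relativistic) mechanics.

v = |q|Br/m, then KE = ½mv² = (qBr)²/(2m).
v = (1.602×10⁻¹⁹)(0.010)(13)/1.673×10⁻²⁷ ≈ 1.245×10⁷ m/s.
KE = ½(1.673×10⁻²⁷)(1.245×10⁷)² ≈ 1.3×10⁻¹³ J.

KE ≈ 1.3×10⁻¹³ J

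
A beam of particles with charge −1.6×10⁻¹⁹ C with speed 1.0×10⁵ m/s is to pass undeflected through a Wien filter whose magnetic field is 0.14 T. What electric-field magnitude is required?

For straight-line motion qE = qvB, so E = vB.
E = 1.0×10⁵ × 0.14 = 1.4×10⁴ V/m.

E = 1.4×10⁴ V/m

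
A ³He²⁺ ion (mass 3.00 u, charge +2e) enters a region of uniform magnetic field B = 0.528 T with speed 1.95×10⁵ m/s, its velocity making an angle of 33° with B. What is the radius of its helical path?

r ≈ 3.13×10⁻³ m

v⊥ = v sinθ = 1.95×10⁵·sin33° ≈ 1.062×10⁵ m/s.
r = m v⊥/(|q|B) = (4.983×10⁻²⁷)(1.062×10⁵)/((3.204×10⁻¹⁹)(0.528)) ≈ 3.13×10⁻³ m.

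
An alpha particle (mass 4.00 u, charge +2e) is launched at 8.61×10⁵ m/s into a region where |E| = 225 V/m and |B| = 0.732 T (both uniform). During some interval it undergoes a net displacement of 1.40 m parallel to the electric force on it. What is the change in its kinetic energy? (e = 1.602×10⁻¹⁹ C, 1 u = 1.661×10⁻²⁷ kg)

The magnetic force is always ⟂ v and does no work; only the electric force changes KE.
ΔKE = F_E · d = |q|E d = (3.204×10⁻¹⁹)(225)(1.40) ≈ 1.01×10⁻¹⁶ J.

ΔKE ≈ 1.01×10⁻¹⁶ J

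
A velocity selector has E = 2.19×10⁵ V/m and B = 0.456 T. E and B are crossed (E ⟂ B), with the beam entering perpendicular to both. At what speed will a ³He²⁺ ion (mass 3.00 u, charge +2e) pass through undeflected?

v = 4.80×10⁵ m/s

Straight-line motion ⇒ electric and magnetic forces cancel, so E = vB.
v = E/B = 2.19×10⁵/0.456 = 4.80×10⁵ m/s.
The result is independent of the particle's charge and mass.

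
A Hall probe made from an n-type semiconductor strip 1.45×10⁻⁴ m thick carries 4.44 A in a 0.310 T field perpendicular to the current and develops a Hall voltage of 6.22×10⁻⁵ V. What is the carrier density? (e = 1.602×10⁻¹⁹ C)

n ≈ 9.53×10²⁶ m⁻³

From V_H = IB/(n e t), n = IB/(V_H e t).
n = (4.44)(0.310)/((6.22×10⁻⁵)(1.602×10⁻¹⁹)(1.45×10⁻⁴)) ≈ 9.53×10²⁶ m⁻³.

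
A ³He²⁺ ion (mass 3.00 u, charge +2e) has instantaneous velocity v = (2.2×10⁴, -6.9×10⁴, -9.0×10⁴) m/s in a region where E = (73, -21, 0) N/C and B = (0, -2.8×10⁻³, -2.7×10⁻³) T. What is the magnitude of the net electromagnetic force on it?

v×B = (-65.7, 59.4, -61.6) N/C.
E + v×B = (7.30, 38.4, -61.6) N/C.
F = q(E + v×B) = (3.204×10⁻¹⁹ C)·(7.30, 38.4, -61.6) = (2.34×10⁻¹⁸, 1.23×10⁻¹⁷, -1.97×10⁻¹⁷) N.
|F| = 2.34×10⁻¹⁷ N.

|F| ≈ 2.34×10⁻¹⁷ N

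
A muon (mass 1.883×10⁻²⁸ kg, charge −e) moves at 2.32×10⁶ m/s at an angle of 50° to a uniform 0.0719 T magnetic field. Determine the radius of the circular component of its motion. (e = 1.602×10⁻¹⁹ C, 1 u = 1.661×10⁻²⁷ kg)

r ≈ 0.0291 m

v⊥ = v sinθ = 2.32×10⁶·sin50° ≈ 1.777×10⁶ m/s.
r = m v⊥/(|q|B) = (1.883×10⁻²⁸)(1.777×10⁶)/((1.602×10⁻¹⁹)(0.0719)) ≈ 0.0291 m.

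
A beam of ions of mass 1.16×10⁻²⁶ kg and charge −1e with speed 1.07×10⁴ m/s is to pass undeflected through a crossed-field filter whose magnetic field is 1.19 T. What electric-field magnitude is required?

For straight-line motion qE = qvB, so E = vB.
E = 1.07×10⁴ × 1.19 = 1.27×10⁴ V/m.

E = 1.27×10⁴ V/m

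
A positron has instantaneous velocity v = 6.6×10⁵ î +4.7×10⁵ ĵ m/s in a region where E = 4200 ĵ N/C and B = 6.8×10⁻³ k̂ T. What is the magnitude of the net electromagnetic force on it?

v×B = (3200, -4490, 0) N/C.
E + v×B = (3200, -288, 0) N/C.
F = q(E + v×B) = (1.602×10⁻¹⁹ C)·(3200, -288, 0) = (5.12×10⁻¹⁶, -4.61×10⁻¹⁷, 0) N.
|F| = 5.14×10⁻¹⁶ N.

|F| ≈ 5.14×10⁻¹⁶ N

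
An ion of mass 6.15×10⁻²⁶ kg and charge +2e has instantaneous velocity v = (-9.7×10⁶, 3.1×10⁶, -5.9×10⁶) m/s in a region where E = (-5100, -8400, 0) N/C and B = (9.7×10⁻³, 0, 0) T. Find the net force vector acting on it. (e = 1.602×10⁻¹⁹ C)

F ≈ (-1.63×10⁻¹⁵, -2.10×10⁻¹⁴, -9.63×10⁻¹⁵) N

v×B = (0, -5.72×10⁴, -3.01×10⁴) N/C.
E + v×B = (-5100, -6.56×10⁴, -3.01×10⁴) N/C.
F = q(E + v×B) = (3.204×10⁻¹⁹ C)·(-5100, -6.56×10⁴, -3.01×10⁴) = (-1.63×10⁻¹⁵, -2.10×10⁻¹⁴, -9.63×10⁻¹⁵) N.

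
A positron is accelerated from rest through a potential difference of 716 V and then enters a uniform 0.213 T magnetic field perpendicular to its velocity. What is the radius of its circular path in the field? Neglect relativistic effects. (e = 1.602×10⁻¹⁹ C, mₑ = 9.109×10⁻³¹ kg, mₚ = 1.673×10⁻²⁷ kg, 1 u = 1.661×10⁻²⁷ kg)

r ≈ 4.24×10⁻⁴ m

Acceleration: |q|V = ½mv² ⇒ v = √(2|q|V/m) = √(2·1.602×10⁻¹⁹·716/9.109×10⁻³¹) ≈ 1.587×10⁷ m/s.
In the field: r = mv/(|q|B) = (9.109×10⁻³¹)(1.587×10⁷)/((1.602×10⁻¹⁹)(0.213)) ≈ 4.24×10⁻⁴ m.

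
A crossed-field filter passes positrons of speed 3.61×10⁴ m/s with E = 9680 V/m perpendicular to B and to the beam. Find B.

B = 0.268 T

Balance of forces in the selector: qE = qvB ⇒ B = E/v.
B = 9680/3.61×10⁴ = 0.268 T.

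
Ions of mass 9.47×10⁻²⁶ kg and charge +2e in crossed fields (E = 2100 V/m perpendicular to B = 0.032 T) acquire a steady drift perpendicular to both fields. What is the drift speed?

The steady drift has the magnetic force balancing the electric force, so v_d = E/B.
v_d = 2100/0.032 = 6.6×10⁴ m/s.

v_d ≈ 6.6×10⁴ m/s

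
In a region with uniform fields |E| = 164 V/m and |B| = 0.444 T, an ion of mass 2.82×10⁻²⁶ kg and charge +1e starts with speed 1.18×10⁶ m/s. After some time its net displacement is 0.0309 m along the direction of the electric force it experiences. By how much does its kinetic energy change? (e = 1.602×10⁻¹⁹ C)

The magnetic force is always ⟂ v and does no work; only the electric force changes KE.
ΔKE = F_E · d = |q|E d = (1.602×10⁻¹⁹)(164)(0.0309) ≈ 8.12×10⁻¹⁹ J.

ΔKE ≈ 8.12×10⁻¹⁹ J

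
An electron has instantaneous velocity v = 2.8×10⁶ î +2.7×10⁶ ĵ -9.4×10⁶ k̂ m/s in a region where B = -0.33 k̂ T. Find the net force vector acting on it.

F ≈ (1.43×10⁻¹³, -1.48×10⁻¹³, 0) N

v×B = (-8.91×10⁵, 9.24×10⁵, 0) N/C.
F = q v×B = (−1.602×10⁻¹⁹ C)·(-8.91×10⁵, 9.24×10⁵, 0) = (1.43×10⁻¹³, -1.48×10⁻¹³, 0) N.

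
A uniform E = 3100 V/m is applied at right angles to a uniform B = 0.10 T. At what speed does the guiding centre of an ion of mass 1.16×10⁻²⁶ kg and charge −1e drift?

v_d ≈ 3.1×10⁴ m/s

The steady drift has the magnetic force balancing the electric force, so v_d = E/B.
v_d = 3100/0.10 = 3.1×10⁴ m/s.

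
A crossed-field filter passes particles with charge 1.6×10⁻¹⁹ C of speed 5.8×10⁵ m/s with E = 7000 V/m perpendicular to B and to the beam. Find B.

B = 0.012 T

Balance of forces in the selector: qE = qvB ⇒ B = E/v.
B = 7000/5.8×10⁵ = 0.012 T.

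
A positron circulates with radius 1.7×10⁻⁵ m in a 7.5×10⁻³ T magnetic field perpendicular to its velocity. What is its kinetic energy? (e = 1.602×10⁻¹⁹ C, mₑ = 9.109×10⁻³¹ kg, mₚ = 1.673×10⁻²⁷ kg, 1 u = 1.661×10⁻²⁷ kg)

KE ≈ 2.3×10⁻²² J

v = |q|Br/m, then KE = ½mv² = (qBr)²/(2m).
v = (1.602×10⁻¹⁹)(7.5×10⁻³)(1.7×10⁻⁵)/9.109×10⁻³¹ ≈ 2.242×10⁴ m/s.
KE = ½(9.109×10⁻³¹)(2.242×10⁴)² ≈ 2.3×10⁻²² J.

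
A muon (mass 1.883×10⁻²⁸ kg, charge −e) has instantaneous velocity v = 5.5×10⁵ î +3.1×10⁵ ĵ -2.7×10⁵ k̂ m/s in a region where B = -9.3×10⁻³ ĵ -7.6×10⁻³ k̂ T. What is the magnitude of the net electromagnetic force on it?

v×B = (-4870, 4180, -5120) N/C.
F = q v×B = (−1.602×10⁻¹⁹ C)·(-4870, 4180, -5120) = (7.80×10⁻¹⁶, -6.70×10⁻¹⁶, 8.19×10⁻¹⁶) N.
|F| = 1.31×10⁻¹⁵ N.

|F| ≈ 1.31×10⁻¹⁵ N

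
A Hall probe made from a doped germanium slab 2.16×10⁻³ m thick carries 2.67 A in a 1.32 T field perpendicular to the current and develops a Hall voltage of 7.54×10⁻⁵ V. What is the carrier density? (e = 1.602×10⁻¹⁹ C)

From V_H = IB/(n e t), n = IB/(V_H e t).
n = (2.67)(1.32)/((7.54×10⁻⁵)(1.602×10⁻¹⁹)(2.16×10⁻³)) ≈ 1.35×10²⁶ m⁻³.

n ≈ 1.35×10²⁶ m⁻³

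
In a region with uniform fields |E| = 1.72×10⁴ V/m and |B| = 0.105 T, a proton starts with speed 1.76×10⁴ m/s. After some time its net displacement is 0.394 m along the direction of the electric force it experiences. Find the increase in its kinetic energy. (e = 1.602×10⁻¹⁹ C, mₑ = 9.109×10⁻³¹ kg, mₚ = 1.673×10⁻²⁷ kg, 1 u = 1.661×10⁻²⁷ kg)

The magnetic force is always ⟂ v and does no work; only the electric force changes KE.
ΔKE = F_E · d = |q|E d = (1.602×10⁻¹⁹)(1.72×10⁴)(0.394) ≈ 1.09×10⁻¹⁵ J.

ΔKE ≈ 1.09×10⁻¹⁵ J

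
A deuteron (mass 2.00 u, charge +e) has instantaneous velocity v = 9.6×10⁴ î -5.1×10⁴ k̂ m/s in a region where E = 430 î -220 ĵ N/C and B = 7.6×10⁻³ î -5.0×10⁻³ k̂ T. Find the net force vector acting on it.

v×B = (0, 92.4, 0) N/C.
E + v×B = (430, -128, 0) N/C.
F = q(E + v×B) = (1.602×10⁻¹⁹ C)·(430, -128, 0) = (6.89×10⁻¹⁷, -2.04×10⁻¹⁷, 0) N.

F ≈ (6.89×10⁻¹⁷, -2.04×10⁻¹⁷, 0) N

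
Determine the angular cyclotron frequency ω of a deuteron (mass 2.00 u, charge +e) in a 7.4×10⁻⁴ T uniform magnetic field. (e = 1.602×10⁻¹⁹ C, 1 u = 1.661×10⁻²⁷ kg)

ω ≈ 3.6×10⁴ rad/s

ω = |q|B/m.
ω = (1.602×10⁻¹⁹)(7.4×10⁻⁴)/3.322×10⁻²⁷ ≈ 3.6×10⁴ rad/s.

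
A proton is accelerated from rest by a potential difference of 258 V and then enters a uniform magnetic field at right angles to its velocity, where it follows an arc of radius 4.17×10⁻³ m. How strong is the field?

v = √(2|q|V/m) = √(2·1.602×10⁻¹⁹·258/1.673×10⁻²⁷) ≈ 2.223×10⁵ m/s.
B = mv/(|q|r) = (1.673×10⁻²⁷)(2.223×10⁵)/((1.602×10⁻¹⁹)(4.17×10⁻³)) ≈ 0.557 T.

B ≈ 0.557 T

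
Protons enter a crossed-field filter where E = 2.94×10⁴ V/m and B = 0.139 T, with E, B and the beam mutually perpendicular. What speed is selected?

v = 2.12×10⁵ m/s

Zero net Lorentz force requires |qE| = |q v×B|, i.e. E = vB.
v = E/B = 2.94×10⁴/0.139 = 2.12×10⁵ m/s.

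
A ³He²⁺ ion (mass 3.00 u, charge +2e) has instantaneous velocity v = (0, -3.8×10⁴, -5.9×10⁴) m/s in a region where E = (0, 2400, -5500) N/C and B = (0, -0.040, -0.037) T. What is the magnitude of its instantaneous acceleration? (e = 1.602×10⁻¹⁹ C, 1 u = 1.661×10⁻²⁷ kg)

|a| ≈ 3.91×10¹¹ m/s²

v×B = (-954, 0, 0) N/C.
E + v×B = (-954, 2400, -5500) N/C.
F = q(E + v×B) = (3.204×10⁻¹⁹ C)·(-954, 2400, -5500) = (-3.06×10⁻¹⁶, 7.69×10⁻¹⁶, -1.76×10⁻¹⁵) N.
|a| = |F|/m = 1.947×10⁻¹⁵/4.983×10⁻²⁷ ≈ 3.91×10¹¹ m/s².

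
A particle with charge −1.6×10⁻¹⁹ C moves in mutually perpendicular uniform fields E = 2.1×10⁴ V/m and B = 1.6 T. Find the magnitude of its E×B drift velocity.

The steady drift has the magnetic force balancing the electric force, so v_d = E/B.
v_d = 2.1×10⁴/1.6 = 1.3×10⁴ m/s.

v_d ≈ 1.3×10⁴ m/s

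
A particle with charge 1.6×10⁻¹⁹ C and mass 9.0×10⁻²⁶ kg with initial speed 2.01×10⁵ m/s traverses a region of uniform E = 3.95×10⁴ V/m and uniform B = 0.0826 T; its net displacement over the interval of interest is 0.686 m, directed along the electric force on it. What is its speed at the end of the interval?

v_f ≈ 3.70×10⁵ m/s

B does no work; ΔKE = |q|E d.
½mv_f² = ½mv₀² + |q|Ed = ½(9.0×10⁻²⁶)(2.01×10⁵)² + (1.6×10⁻¹⁹)(3.95×10⁴)(0.686) ≈ 1.818×10⁻¹⁵ J + 4.336×10⁻¹⁵ J ≈ 6.154×10⁻¹⁵ J.
v_f = √(2·6.154×10⁻¹⁵/9.0×10⁻²⁶) ≈ 3.70×10⁵ m/s.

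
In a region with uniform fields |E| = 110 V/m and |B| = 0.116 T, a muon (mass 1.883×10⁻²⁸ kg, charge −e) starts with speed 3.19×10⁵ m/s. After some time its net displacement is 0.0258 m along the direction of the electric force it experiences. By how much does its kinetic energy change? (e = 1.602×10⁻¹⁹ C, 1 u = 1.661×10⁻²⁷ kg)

ΔKE ≈ 4.55×10⁻¹⁹ J

The magnetic force is always ⟂ v and does no work; only the electric force changes KE.
ΔKE = F_E · d = |q|E d = (1.602×10⁻¹⁹)(110)(0.0258) ≈ 4.55×10⁻¹⁹ J.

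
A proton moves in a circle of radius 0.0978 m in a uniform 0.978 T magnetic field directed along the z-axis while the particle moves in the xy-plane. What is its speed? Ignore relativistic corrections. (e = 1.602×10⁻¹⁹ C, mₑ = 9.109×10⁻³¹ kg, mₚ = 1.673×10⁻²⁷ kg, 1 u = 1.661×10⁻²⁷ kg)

From |q|vB = mv²/r, v = |q|Br/m.
v = (1.602×10⁻¹⁹)(0.978)(0.0978)/1.673×10⁻²⁷ ≈ 9.16×10⁶ m/s.

v ≈ 9.16×10⁶ m/s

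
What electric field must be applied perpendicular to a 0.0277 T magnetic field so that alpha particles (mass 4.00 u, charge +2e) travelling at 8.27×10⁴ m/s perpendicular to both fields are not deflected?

For straight-line motion qE = qvB, so E = vB.
E = 8.27×10⁴ × 0.0277 = 2290 V/m.

E = 2290 V/m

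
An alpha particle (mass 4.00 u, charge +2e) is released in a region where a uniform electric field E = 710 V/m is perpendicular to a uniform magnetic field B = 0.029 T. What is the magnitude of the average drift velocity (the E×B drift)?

The E×B drift speed is v_d = E/B.
v_d = 710/0.029 = 2.4×10⁴ m/s.

v_d ≈ 2.4×10⁴ m/s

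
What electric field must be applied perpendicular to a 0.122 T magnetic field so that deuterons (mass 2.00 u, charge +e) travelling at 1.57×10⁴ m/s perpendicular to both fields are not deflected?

For straight-line motion qE = qvB, so E = vB.
E = 1.57×10⁴ × 0.122 = 1920 V/m.

E = 1920 V/m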